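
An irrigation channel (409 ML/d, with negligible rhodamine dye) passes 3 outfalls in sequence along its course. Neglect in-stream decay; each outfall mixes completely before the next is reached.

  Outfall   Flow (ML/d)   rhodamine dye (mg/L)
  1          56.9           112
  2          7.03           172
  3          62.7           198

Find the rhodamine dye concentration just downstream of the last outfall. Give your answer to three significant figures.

After outfall 1: Q = 409.0 + 56.90 = 465.9 ML/d; C = (409.0·0 + 56.90·112.0)/465.9 = 13.68 mg/L.
After outfall 2: Q = 465.9 + 7.030 = 472.9 ML/d; C = (465.9·13.68 + 7.030·172.0)/472.9 = 16.03 mg/L.
After outfall 3: Q = 472.9 + 62.70 = 535.6 ML/d; C = (472.9·16.03 + 62.70·198.0)/535.6 = 37.33 mg/L.

37.3 mg/L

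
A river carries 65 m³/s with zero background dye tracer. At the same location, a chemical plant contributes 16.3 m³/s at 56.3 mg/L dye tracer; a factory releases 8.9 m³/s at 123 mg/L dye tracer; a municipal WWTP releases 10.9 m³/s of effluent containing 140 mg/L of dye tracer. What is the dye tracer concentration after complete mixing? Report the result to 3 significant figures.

Conservation of mass: C = (65.00·0 + 16.30·56.30 + 8.900·123.0 + 10.90·140.0) / 101.1 = 3538/101.1 = 35.00 mg/L.

35.0 mg/L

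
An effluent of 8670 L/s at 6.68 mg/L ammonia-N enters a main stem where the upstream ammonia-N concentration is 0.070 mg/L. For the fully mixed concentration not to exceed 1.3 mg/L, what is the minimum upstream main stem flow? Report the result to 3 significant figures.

37900 L/s

Set C_mix = 1.3: (Q·0.07000 + 8670·6.680) / (Q + 8670) = 1.3
→ Q = 8670·(6.680 − 1.3)/(1.3 − 0.07000) = 37920 L/s.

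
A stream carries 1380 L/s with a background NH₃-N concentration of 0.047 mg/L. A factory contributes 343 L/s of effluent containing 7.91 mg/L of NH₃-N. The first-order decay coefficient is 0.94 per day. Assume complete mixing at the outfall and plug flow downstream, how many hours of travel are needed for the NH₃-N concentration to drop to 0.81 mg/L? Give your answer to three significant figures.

Conservation of mass: C = (1380·0.04700 + 343.0·7.910) / 1723 = 2778/1723 = 1.612 mg/L.
1.612·exp(−k·t) = 0.81 → t = ln(1.612/0.81)/k = 63270 s = 17.58 h.

17.6 h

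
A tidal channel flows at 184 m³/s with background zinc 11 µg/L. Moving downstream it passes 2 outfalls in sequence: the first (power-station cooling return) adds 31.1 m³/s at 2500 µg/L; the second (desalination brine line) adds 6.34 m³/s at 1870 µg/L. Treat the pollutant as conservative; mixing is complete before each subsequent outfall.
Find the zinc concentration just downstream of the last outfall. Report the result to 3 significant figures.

414 µg/L

After outfall 1: Q = 184.0 + 31.10 = 215.1 m³/s; C = (184.0·11.00 + 31.10·2500)/215.1 = 370.9 µg/L.
After outfall 2: Q = 215.1 + 6.340 = 221.4 m³/s; C = (215.1·370.9 + 6.340·1870)/221.4 = 413.8 µg/L.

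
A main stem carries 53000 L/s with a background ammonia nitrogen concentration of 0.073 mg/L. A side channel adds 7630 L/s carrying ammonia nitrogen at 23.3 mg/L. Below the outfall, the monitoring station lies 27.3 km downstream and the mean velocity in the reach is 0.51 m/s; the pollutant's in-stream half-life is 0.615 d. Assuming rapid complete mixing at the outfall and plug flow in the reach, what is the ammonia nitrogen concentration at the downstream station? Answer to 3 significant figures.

1.49 mg/L

Conservation of mass: C = (53000·0.07300 + 7630·23.30) / 60630 = 181600/60630 = 2.996 mg/L.
Travel time t = 27.3·1000 / 0.51 = 53530 s = 14.87 h.
Half-life 0.615 d → k = ln 2 / 0.615 = 1.127 d⁻¹.
First-order decay: C = 2.996·exp(−k·t) = 2.996·0.4974 = 1.490 mg/L.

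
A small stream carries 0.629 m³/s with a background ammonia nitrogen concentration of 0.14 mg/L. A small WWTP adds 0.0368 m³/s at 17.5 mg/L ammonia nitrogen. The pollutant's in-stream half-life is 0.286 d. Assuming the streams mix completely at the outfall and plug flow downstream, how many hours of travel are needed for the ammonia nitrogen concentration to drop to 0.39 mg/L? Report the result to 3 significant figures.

10.3 h

Mixed concentration C = ΣQC/ΣQ = (0.6290·0.1400 + 0.03680·17.50) / 0.6658 = 0.7321/0.6658 = 1.100 mg/L.
Half-life 0.286 d → k = ln 2 / 0.286 = 2.424 d⁻¹.
1.100·exp(−k·t) = 0.39 → t = ln(1.100/0.39)/k = 36950 s = 10.26 h.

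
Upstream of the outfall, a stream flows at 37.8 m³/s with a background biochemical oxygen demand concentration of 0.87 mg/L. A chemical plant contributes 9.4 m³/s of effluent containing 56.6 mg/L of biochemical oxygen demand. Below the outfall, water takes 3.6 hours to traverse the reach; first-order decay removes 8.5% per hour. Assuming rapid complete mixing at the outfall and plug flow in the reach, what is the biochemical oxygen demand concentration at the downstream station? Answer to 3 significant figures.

After mixing, C = (37.80·0.8700 + 9.400·56.60) / 47.20 = 564.9/47.20 = 11.97 mg/L.
8.5%/h lost → k = −ln(1 − 0.085) = 0.08883 h⁻¹.
Decay over the reach: 11.97·exp(−kt) = 11.97·0.7263 = 8.693 mg/L.

8.69 mg/L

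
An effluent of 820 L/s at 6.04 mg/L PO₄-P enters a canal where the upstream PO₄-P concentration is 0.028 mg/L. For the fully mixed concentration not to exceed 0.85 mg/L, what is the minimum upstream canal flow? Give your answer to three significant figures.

Set C_mix = 0.85: (Q·0.02800 + 820.0·6.040) / (Q + 820.0) = 0.85
→ Q = 820.0·(6.040 − 0.85)/(0.85 − 0.02800) = 5177 L/s.

5180 L/s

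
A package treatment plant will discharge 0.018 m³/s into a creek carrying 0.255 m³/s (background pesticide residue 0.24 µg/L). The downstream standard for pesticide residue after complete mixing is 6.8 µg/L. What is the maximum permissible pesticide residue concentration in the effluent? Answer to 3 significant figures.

99.7 µg/L

At the limit, (Qr·Cr + Qe·Cₑ)/(Qr + Qe) = 6.8:
Cₑ = (0.2730·6.8 − 0.2550·0.2400) / 0.01800 = 99.73 µg/L.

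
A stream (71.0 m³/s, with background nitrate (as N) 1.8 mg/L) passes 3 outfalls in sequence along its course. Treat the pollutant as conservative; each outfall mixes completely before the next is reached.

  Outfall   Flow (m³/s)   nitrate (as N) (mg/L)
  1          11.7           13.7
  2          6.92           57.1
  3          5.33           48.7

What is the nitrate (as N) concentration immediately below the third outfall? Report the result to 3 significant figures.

After outfall 1: Q = 71.00 + 11.70 = 82.70 m³/s; C = (71.00·1.800 + 11.70·13.70)/82.70 = 3.484 mg/L.
After outfall 2: Q = 82.70 + 6.920 = 89.62 m³/s; C = (82.70·3.484 + 6.920·57.10)/89.62 = 7.624 mg/L.
After outfall 3: Q = 89.62 + 5.330 = 94.95 m³/s; C = (89.62·7.624 + 5.330·48.70)/94.95 = 9.929 mg/L.

9.93 mg/L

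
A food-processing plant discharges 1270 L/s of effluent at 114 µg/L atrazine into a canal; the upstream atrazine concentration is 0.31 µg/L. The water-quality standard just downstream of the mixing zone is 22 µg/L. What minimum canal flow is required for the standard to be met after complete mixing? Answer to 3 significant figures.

Set C_mix = 22: (Q·0.3100 + 1270·114.0) / (Q + 1270) = 22
→ Q = 1270·(114.0 − 22)/(22 − 0.3100) = 5387 L/s.

5390 L/s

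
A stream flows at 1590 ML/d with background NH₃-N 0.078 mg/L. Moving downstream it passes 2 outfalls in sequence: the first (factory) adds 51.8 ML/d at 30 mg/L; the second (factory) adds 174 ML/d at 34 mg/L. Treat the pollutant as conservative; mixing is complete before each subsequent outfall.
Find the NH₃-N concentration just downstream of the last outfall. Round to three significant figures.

After outfall 1: Q = 1590 + 51.80 = 1642 ML/d; C = (1590·0.07800 + 51.80·30.00)/1642 = 1.022 mg/L.
After outfall 2: Q = 1642 + 174.0 = 1816 ML/d; C = (1642·1.022 + 174.0·34.00)/1816 = 4.182 mg/L.

4.18 mg/L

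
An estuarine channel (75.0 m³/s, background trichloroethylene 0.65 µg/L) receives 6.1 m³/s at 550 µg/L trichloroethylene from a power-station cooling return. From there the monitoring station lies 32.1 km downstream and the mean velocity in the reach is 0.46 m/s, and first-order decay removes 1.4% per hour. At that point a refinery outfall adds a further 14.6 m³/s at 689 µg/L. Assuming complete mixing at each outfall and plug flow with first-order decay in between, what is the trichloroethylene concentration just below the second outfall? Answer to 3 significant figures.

Flow-weighted average: C = (75.00·0.6500 + 6.100·550.0) / 81.10 = 3404/81.10 = 41.97 µg/L; combined flow 81.10 m³/s.
Travel time t = 32.1·1000 / 0.46 = 69780 s = 19.38 h.
1.4%/h lost → k = −ln(1 − 0.014) = 0.01410 h⁻¹.
After decay, C = 41.97 × e^(−kt) = 41.97 × 0.7609 = 31.93 µg/L.
At the second outfall, C = (81.10·31.93 + 14.60·689.0) / (81.10 + 14.60) = 132.2 µg/L.

132 µg/L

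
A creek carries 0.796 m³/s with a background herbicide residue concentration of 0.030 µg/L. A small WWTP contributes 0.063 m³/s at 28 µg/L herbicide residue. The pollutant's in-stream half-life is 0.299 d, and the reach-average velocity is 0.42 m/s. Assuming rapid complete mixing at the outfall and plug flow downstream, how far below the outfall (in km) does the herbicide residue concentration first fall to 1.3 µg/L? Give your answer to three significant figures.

7.37 km

Flow-weighted average: C = (0.7960·0.03000 + 0.06300·28.00) / 0.8590 = 1.788/0.8590 = 2.081 µg/L.
Half-life 0.299 d → k = ln 2 / 0.299 = 2.318 d⁻¹.
Set 2.081·exp(−k·t) = 1.3 → t = ln(2.081/1.3)/k = 17540 s = 4.873 h.
Distance = v·t = 0.42·17540 = 7367 m = 7.367 km.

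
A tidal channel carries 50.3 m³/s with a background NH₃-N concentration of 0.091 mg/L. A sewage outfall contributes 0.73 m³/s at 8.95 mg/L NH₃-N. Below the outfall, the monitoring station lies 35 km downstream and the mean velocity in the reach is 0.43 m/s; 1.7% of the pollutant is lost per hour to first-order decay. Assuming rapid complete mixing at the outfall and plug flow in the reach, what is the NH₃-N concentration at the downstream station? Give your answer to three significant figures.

0.148 mg/L

Mass balance: C = (50.30·0.09100 + 0.7300·8.950) / 51.03 = 11.11/51.03 = 0.2177 mg/L.
Travel time t = 35·1000 / 0.43 = 81400 s = 22.61 h.
1.7%/h lost → k = −ln(1 − 0.017) = 0.01715 h⁻¹.
Decay over the reach: 0.2177·exp(−kt) = 0.2177·0.6786 = 0.1478 mg/L.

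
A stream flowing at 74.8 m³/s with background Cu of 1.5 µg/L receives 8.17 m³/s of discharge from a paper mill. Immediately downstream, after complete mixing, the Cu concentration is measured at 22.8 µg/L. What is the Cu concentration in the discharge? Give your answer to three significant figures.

Mass balance: 74.80·1.500 + 8.170·Cₑ = 82.97·22.80
→ Cₑ = (82.97·22.80 − 74.80·1.500) / 8.170 = 217.8 µg/L.

218 µg/L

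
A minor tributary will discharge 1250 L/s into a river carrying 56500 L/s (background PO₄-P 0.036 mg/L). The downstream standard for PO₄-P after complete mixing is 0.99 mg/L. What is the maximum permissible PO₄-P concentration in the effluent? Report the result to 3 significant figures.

At the limit, (Qr·Cr + Qe·Cₑ)/(Qr + Qe) = 0.99:
Cₑ = (57750·0.99 − 56500·0.03600) / 1250 = 44.11 mg/L.

44.1 mg/L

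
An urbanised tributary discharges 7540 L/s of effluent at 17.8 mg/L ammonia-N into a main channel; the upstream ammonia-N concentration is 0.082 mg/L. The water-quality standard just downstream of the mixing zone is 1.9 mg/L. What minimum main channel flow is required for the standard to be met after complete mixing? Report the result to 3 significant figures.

Set C_mix = 1.9: (Q·0.08200 + 7540·17.80) / (Q + 7540) = 1.9
→ Q = 7540·(17.80 − 1.9)/(1.9 − 0.08200) = 65940 L/s.

65900 L/s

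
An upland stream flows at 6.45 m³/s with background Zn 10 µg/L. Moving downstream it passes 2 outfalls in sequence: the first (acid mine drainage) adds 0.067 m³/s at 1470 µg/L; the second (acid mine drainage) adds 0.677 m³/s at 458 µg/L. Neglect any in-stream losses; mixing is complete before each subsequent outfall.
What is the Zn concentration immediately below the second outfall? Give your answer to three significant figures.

65.8 µg/L

Outfall 1: combined Q = 6.517 m³/s; C = (6.450·10.00 + 0.06700·1470)/6.517 = 25.01 µg/L.
Outfall 2: combined Q = 7.194 m³/s; C = (6.517·25.01 + 0.6770·458.0)/7.194 = 65.76 µg/L.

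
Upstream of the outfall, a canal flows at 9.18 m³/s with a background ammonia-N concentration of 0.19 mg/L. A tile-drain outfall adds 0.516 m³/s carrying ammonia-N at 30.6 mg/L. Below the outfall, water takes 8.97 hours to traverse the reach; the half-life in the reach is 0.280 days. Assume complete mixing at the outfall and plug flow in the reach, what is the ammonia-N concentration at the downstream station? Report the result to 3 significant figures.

Flow-weighted average: C = (9.180·0.1900 + 0.5160·30.60) / 9.696 = 17.53/9.696 = 1.808 mg/L.
Half-life 0.280 d → k = ln 2 / 0.280 = 2.476 d⁻¹.
After decay, C = 1.808 × e^(−kt) = 1.808 × 0.3964 = 0.7169 mg/L.

0.717 mg/L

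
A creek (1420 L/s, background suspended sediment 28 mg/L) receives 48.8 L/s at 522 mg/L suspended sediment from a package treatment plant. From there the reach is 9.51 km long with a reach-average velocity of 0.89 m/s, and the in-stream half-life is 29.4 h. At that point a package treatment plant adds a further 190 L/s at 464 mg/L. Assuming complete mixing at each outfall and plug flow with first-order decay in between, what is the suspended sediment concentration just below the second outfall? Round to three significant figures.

89.8 mg/L

Flow-weighted average: C = (1420·28.00 + 48.80·522.0) / 1469 = 65230/1469 = 44.41 mg/L; combined flow 1469 L/s.
Travel time t = 9.51·1000 / 0.89 = 10690 s = 2.968 h.
Half-life 29.4 h → k = ln 2 / 29.4 = 0.02358 h⁻¹ = 0.5658 d⁻¹.
Applying C = C₀e^(−kt): 44.41 × 0.9324 = 41.41 mg/L.
Second outfall: C = (1469·41.41 + 190.0·464.0)/1659 = 89.81 mg/L.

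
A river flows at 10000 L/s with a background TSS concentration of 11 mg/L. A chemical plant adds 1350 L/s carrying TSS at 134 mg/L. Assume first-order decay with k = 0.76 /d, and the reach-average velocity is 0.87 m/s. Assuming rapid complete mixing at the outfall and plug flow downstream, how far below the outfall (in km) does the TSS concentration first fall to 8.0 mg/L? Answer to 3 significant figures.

115 km

Mixed concentration C = ΣQC/ΣQ = (10000·11.00 + 1350·134.0) / 11350 = 290900/11350 = 25.63 mg/L.
Set 25.63·exp(−k·t) = 8.0 → t = ln(25.63/8.0)/k = 132400 s = 36.77 h.
Distance = v·t = 0.87·132400 = 115200 m = 115.2 km.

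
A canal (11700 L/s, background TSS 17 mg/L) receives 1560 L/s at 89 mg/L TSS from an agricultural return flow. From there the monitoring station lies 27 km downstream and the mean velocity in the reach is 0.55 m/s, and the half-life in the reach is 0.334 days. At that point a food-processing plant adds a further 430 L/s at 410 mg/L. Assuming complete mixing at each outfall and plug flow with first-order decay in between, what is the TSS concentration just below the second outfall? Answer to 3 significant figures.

Conservation of mass: C = (11700·17.00 + 1560·89.00) / 13260 = 337700/13260 = 25.47 mg/L; combined flow 13260 L/s.
Travel time t = 27·1000 / 0.55 = 49090 s = 13.64 h.
Half-life 0.334 d → k = ln 2 / 0.334 = 2.075 d⁻¹.
First-order decay: C = 25.47·exp(−k·t) = 25.47·0.3075 = 7.833 mg/L.
At the second outfall, C = (13260·7.833 + 430.0·410.0) / (13260 + 430.0) = 20.47 mg/L.

20.5 mg/L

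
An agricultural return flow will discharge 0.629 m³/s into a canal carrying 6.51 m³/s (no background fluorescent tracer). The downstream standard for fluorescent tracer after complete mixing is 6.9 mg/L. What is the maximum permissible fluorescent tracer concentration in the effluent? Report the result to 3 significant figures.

At the limit, (Qr·Cr + Qe·Cₑ)/(Qr + Qe) = 6.9:
Cₑ = (7.139·6.9 − 6.510·0) / 0.6290 = 78.31 mg/L.

78.3 mg/L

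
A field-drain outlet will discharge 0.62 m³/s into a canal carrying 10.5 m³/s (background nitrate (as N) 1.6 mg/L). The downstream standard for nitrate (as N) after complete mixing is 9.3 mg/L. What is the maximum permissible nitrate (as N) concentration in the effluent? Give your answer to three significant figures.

140 mg/L

At the limit, (Qr·Cr + Qe·Cₑ)/(Qr + Qe) = 9.3:
Cₑ = (11.12·9.3 − 10.50·1.600) / 0.6200 = 139.7 mg/L.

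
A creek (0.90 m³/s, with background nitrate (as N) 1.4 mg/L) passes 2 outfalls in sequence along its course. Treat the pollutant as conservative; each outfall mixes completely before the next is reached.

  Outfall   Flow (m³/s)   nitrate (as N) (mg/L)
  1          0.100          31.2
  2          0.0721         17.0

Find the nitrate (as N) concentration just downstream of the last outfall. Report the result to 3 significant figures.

5.23 mg/L

Below outfall 1: Q → 1.000 m³/s, C = (0.9000·1.400 + 0.1000·31.20)/1.000 = 4.380 mg/L.
Below outfall 2: Q → 1.072 m³/s, C = (1.000·4.380 + 0.07210·17.00)/1.072 = 5.229 mg/L.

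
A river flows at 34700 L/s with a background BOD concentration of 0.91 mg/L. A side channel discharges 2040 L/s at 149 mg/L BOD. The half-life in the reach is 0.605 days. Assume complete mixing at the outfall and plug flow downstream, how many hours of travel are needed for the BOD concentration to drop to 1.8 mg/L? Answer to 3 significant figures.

34.0 h

Mixed concentration C = ΣQC/ΣQ = (34700·0.9100 + 2040·149.0) / 36740 = 335500/36740 = 9.133 mg/L.
Half-life 0.605 d → k = ln 2 / 0.605 = 1.146 d⁻¹.
9.133·exp(−k·t) = 1.8 → t = ln(9.133/1.8)/k = 122500 s = 34.02 h.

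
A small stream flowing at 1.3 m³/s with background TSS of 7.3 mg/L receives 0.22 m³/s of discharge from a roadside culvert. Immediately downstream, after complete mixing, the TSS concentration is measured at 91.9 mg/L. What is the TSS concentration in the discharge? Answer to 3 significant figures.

Mass balance: 1.300·7.300 + 0.2200·Cₑ = 1.520·91.90
→ Cₑ = (1.520·91.90 − 1.300·7.300) / 0.2200 = 591.8 mg/L.

592 mg/L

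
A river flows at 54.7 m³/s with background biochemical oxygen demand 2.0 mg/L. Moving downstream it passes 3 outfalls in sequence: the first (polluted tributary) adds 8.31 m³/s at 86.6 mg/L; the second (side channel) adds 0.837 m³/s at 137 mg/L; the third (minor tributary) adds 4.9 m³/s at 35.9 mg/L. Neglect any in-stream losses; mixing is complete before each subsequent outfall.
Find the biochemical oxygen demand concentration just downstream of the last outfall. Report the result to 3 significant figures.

16.3 mg/L

After outfall 1: Q = 54.70 + 8.310 = 63.01 m³/s; C = (54.70·2.000 + 8.310·86.60)/63.01 = 13.16 mg/L.
After outfall 2: Q = 63.01 + 0.8370 = 63.85 m³/s; C = (63.01·13.16 + 0.8370·137.0)/63.85 = 14.78 mg/L.
After outfall 3: Q = 63.85 + 4.900 = 68.75 m³/s; C = (63.85·14.78 + 4.900·35.90)/68.75 = 16.29 mg/L.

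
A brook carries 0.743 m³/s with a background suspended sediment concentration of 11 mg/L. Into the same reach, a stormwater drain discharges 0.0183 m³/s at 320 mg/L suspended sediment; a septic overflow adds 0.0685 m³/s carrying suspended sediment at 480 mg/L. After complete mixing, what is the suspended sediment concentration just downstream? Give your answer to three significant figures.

56.5 mg/L

Mixed concentration C = ΣQC/ΣQ = (0.7430·11.00 + 0.01830·320.0 + 0.06850·480.0) / 0.8298 = 46.91/0.8298 = 56.53 mg/L.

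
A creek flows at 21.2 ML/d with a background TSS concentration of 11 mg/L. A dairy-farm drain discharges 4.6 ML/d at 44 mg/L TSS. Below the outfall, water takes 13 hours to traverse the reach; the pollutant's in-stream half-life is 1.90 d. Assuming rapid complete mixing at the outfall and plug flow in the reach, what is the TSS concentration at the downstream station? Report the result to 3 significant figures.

After mixing, C = (21.20·11.00 + 4.600·44.00) / 25.80 = 435.6/25.80 = 16.88 mg/L.
Half-life 1.90 d → k = ln 2 / 1.90 = 0.3648 d⁻¹.
First-order decay: C = 16.88·exp(−k·t) = 16.88·0.8207 = 13.86 mg/L.

13.9 mg/L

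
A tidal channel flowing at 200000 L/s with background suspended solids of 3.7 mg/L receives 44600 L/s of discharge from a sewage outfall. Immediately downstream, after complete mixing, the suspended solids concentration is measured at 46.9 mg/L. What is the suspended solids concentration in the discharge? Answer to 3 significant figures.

Mass balance: 200000·3.700 + 44600·Cₑ = 244600·46.90
→ Cₑ = (244600·46.90 − 200000·3.700) / 44600 = 240.6 mg/L.

241 mg/L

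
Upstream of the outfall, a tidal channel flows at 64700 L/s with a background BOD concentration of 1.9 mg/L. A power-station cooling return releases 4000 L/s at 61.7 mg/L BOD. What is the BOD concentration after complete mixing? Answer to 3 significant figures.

5.38 mg/L

Mixed concentration C = ΣQC/ΣQ = (64700·1.900 + 4000·61.70) / 68700 = 369700/68700 = 5.382 mg/L.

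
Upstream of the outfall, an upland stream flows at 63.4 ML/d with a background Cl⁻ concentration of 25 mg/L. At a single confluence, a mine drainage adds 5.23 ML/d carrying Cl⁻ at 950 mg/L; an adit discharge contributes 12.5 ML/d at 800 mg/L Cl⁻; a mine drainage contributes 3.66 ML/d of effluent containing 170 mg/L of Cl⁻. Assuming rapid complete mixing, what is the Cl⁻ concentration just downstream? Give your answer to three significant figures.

Mass balance: C = (63.40·25.00 + 5.230·950.0 + 12.50·800.0 + 3.660·170.0) / 84.79 = 17180/84.79 = 202.6 mg/L.

203 mg/L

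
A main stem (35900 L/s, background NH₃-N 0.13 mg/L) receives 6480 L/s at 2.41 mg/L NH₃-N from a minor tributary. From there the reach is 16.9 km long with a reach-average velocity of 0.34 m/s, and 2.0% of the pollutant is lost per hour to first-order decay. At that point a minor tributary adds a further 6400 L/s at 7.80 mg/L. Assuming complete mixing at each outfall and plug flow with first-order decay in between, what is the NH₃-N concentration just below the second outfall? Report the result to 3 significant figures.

After mixing, C = (35900·0.1300 + 6480·2.410) / 42380 = 20280/42380 = 0.4786 mg/L; combined flow 42380 L/s.
Travel time t = 16.9·1000 / 0.34 = 49710 s = 13.81 h.
2.0%/h lost → k = −ln(1 − 0.02) = 0.02020 h⁻¹.
First-order decay: C = 0.4786·exp(−k·t) = 0.4786·0.7566 = 0.3621 mg/L.
Second outfall: C = (42380·0.3621 + 6400·7.800)/48780 = 1.338 mg/L.

1.34 mg/L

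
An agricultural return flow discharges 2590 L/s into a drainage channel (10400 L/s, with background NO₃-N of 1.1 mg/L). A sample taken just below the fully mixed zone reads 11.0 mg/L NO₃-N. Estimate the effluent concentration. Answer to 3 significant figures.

50.8 mg/L

Mass balance: 10400·1.100 + 2590·Cₑ = 12990·11.00
→ Cₑ = (12990·11.00 − 10400·1.100) / 2590 = 50.75 mg/L.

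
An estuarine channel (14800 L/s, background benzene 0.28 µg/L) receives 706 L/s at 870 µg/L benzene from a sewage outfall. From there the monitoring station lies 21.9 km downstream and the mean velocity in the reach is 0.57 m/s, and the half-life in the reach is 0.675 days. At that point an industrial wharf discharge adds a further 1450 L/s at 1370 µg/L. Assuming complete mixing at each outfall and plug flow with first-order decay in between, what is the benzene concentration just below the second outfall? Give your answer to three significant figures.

140 µg/L

After mixing, C = (14800·0.2800 + 706.0·870.0) / 15510 = 618400/15510 = 39.88 µg/L; combined flow 15510 L/s.
Travel time t = 21.9·1000 / 0.57 = 38420 s = 10.67 h.
Half-life 0.675 d → k = ln 2 / 0.675 = 1.027 d⁻¹.
Decay over the reach: 39.88·exp(−kt) = 39.88·0.6334 = 25.26 µg/L.
At the second outfall, C = (15510·25.26 + 1450·1370) / (15510 + 1450) = 140.3 µg/L.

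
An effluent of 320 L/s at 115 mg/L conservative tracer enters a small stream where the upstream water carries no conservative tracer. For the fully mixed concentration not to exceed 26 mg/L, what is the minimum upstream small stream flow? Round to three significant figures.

1100 L/s

Set C_mix = 26: (Q·0 + 320.0·115.0) / (Q + 320.0) = 26
→ Q = 320.0·(115.0 − 26)/(26 − 0) = 1095 L/s.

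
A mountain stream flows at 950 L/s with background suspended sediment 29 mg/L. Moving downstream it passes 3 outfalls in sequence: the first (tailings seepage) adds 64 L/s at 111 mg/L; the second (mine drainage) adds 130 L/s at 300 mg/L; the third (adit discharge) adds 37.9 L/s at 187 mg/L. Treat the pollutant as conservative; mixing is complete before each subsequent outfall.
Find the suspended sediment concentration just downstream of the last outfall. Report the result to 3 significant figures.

68.3 mg/L

Below outfall 1: Q → 1014 L/s, C = (950.0·29.00 + 64.00·111.0)/1014 = 34.18 mg/L.
Below outfall 2: Q → 1144 L/s, C = (1014·34.18 + 130.0·300.0)/1144 = 64.38 mg/L.
Below outfall 3: Q → 1182 L/s, C = (1144·64.38 + 37.90·187.0)/1182 = 68.31 mg/L.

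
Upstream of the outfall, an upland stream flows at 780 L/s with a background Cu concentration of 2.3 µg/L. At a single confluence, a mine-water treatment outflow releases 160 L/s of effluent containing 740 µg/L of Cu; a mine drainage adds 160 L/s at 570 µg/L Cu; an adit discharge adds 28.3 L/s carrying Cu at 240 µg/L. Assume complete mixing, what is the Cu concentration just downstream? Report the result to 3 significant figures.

Conservation of mass: C = (780.0·2.300 + 160.0·740.0 + 160.0·570.0 + 28.30·240.0) / 1128 = 218200/1128 = 193.4 µg/L.

193 µg/L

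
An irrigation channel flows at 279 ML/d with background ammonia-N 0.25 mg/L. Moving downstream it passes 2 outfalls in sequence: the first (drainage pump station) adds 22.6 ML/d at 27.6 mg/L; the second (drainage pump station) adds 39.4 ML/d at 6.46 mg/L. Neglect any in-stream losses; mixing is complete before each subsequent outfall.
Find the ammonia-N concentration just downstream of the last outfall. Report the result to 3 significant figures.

2.78 mg/L

Outfall 1: combined Q = 301.6 ML/d; C = (279.0·0.2500 + 22.60·27.60)/301.6 = 2.299 mg/L.
Outfall 2: combined Q = 341.0 ML/d; C = (301.6·2.299 + 39.40·6.460)/341.0 = 2.780 mg/L.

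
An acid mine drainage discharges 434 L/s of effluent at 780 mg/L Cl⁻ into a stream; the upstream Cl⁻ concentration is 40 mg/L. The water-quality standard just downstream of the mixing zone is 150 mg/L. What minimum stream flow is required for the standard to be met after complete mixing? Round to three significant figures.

Set C_mix = 150: (Q·40.00 + 434.0·780.0) / (Q + 434.0) = 150
→ Q = 434.0·(780.0 − 150)/(150 − 40.00) = 2486 L/s.

2490 L/s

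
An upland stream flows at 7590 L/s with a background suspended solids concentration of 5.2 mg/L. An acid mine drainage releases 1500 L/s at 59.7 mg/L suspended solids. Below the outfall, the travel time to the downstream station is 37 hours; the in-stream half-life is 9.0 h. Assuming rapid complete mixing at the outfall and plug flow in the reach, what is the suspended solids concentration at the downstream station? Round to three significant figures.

0.821 mg/L

Flow-weighted average: C = (7590·5.200 + 1500·59.70) / 9090 = 129000/9090 = 14.19 mg/L.
Half-life 9.0 h → k = ln 2 / 9.0 = 0.07702 h⁻¹ = 1.848 d⁻¹.
After decay, C = 14.19 × e^(−kt) = 14.19 × 0.05787 = 0.8213 mg/L.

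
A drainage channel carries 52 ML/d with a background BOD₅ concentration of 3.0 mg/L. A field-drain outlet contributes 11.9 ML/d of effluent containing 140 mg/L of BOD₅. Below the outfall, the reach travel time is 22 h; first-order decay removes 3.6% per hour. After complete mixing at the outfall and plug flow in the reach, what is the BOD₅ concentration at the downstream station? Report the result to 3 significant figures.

Mass balance: C = (52.00·3.000 + 11.90·140.0) / 63.90 = 1822/63.90 = 28.51 mg/L.
3.6%/h lost → k = −ln(1 − 0.036) = 0.03666 h⁻¹.
After decay, C = 28.51 × e^(−kt) = 28.51 × 0.4464 = 12.73 mg/L.

12.7 mg/L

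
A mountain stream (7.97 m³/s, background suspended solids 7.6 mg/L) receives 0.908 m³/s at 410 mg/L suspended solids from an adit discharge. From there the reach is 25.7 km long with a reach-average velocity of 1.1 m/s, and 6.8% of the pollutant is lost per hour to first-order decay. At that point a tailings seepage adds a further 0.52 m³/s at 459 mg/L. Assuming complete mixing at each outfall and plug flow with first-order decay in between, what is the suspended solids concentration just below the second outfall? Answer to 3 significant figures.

Flow-weighted average: C = (7.970·7.600 + 0.9080·410.0) / 8.878 = 432.9/8.878 = 48.76 mg/L; combined flow 8.878 m³/s.
Travel time t = 25.7·1000 / 1.1 = 23360 s = 6.490 h.
6.8%/h lost → k = −ln(1 − 0.068) = 0.07042 h⁻¹.
Decay over the reach: 48.76·exp(−kt) = 48.76·0.6332 = 30.87 mg/L.
Second outfall: C = (8.878·30.87 + 0.5200·459.0)/9.398 = 54.56 mg/L.

54.6 mg/L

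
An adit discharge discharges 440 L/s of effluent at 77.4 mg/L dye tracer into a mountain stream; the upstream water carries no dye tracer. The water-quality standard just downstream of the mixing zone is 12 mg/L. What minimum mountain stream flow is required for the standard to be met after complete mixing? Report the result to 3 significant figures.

2400 L/s

Set C_mix = 12: (Q·0 + 440.0·77.40) / (Q + 440.0) = 12
→ Q = 440.0·(77.40 − 12)/(12 − 0) = 2398 L/s.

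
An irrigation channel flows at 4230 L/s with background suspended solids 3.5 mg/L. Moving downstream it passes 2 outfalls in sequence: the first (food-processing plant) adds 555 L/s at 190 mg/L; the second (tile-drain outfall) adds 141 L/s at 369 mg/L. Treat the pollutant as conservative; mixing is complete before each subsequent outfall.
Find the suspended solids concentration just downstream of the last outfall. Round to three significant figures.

After outfall 1: Q = 4230 + 555.0 = 4785 L/s; C = (4230·3.500 + 555.0·190.0)/4785 = 25.13 mg/L.
After outfall 2: Q = 4785 + 141.0 = 4926 L/s; C = (4785·25.13 + 141.0·369.0)/4926 = 34.97 mg/L.

35.0 mg/L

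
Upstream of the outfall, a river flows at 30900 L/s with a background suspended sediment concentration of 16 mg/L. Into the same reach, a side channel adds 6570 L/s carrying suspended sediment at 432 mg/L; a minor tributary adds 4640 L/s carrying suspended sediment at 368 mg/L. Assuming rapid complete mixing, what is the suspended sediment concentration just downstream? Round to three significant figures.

120 mg/L

After mixing, C = (30900·16.00 + 6570·432.0 + 4640·368.0) / 42110 = 5040000/42110 = 119.7 mg/L.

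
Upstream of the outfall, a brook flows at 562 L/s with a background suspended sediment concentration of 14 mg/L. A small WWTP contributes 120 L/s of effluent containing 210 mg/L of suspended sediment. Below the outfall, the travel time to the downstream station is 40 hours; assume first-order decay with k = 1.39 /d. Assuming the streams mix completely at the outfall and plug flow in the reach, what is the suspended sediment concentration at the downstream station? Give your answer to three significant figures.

4.78 mg/L

Flow-weighted average: C = (562.0·14.00 + 120.0·210.0) / 682.0 = 33070/682.0 = 48.49 mg/L.
Applying C = C₀e^(−kt): 48.49 × 0.09860 = 4.781 mg/L.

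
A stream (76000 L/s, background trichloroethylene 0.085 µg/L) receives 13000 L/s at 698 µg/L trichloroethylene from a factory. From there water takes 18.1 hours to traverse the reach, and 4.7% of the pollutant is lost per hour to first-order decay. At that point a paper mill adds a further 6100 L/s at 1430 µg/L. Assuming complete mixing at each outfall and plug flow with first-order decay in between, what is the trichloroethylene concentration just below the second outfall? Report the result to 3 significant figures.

Mass balance: C = (76000·0.08500 + 13000·698.0) / 89000 = 9080000/89000 = 102.0 µg/L; combined flow 89000 L/s.
4.7%/h lost → k = −ln(1 − 0.047) = 0.04814 h⁻¹.
First-order decay: C = 102.0·exp(−k·t) = 102.0·0.4184 = 42.69 µg/L.
Second outfall: C = (89000·42.69 + 6100·1430)/95100 = 131.7 µg/L.

132 µg/L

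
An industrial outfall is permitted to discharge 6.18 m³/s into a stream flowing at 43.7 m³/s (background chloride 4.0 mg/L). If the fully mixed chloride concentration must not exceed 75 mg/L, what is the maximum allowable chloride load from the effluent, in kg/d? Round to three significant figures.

Mass balance at the limit: 43.70·4.000 + 6.180·Cₑ = 49.88·75 → Cₑ = 577.1 mg/L.
Load = 6.180 m³/s × 577.1 g/m³ × 86 400 s/d = 308100 kg/d.

308000 kg/d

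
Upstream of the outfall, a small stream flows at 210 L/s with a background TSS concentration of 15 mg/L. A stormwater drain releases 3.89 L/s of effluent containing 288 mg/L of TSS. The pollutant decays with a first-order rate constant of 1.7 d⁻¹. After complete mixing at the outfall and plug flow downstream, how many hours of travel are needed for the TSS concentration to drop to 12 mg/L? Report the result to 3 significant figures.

7.19 h

After mixing, C = (210.0·15.00 + 3.890·288.0) / 213.9 = 4270/213.9 = 19.97 mg/L.
19.97·exp(−k·t) = 12 → t = ln(19.97/12)/k = 25870 s = 7.187 h.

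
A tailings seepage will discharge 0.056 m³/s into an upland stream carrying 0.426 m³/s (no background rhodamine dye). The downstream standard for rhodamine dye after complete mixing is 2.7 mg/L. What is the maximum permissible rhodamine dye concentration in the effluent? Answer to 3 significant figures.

23.2 mg/L

At the limit, (Qr·Cr + Qe·Cₑ)/(Qr + Qe) = 2.7:
Cₑ = (0.4820·2.7 − 0.4260·0) / 0.05600 = 23.24 mg/L.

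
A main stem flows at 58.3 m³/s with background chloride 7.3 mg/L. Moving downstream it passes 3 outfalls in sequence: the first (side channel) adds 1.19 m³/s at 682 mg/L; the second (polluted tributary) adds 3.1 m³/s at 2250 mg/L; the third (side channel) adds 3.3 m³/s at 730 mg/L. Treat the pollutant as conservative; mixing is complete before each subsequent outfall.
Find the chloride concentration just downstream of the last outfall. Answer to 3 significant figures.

161 mg/L

After outfall 1: Q = 58.30 + 1.190 = 59.49 m³/s; C = (58.30·7.300 + 1.190·682.0)/59.49 = 20.80 mg/L.
After outfall 2: Q = 59.49 + 3.100 = 62.59 m³/s; C = (59.49·20.80 + 3.100·2250)/62.59 = 131.2 mg/L.
After outfall 3: Q = 62.59 + 3.300 = 65.89 m³/s; C = (62.59·131.2 + 3.300·730.0)/65.89 = 161.2 mg/L.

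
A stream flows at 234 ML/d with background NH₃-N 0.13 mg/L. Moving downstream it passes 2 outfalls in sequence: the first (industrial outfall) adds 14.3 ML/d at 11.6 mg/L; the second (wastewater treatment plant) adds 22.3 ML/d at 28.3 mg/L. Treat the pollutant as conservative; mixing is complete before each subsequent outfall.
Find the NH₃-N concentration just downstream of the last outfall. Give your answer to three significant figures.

Below outfall 1: Q → 248.3 ML/d, C = (234.0·0.1300 + 14.30·11.60)/248.3 = 0.7906 mg/L.
Below outfall 2: Q → 270.6 ML/d, C = (248.3·0.7906 + 22.30·28.30)/270.6 = 3.058 mg/L.

3.06 mg/L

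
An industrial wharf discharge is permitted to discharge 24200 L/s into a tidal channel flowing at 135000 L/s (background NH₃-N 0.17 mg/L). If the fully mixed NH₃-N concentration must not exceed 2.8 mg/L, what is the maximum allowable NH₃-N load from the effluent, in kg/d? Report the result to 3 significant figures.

Mass balance at the limit: 135000·0.1700 + 24200·Cₑ = 159200·2.8 → Cₑ = 17.47 mg/L.
24200 L/s = 24.20 m³/s. Load = 24.20 m³/s × 17.47 g/m³ × 86 400 s/d = 36530 kg/d.

36500 kg/d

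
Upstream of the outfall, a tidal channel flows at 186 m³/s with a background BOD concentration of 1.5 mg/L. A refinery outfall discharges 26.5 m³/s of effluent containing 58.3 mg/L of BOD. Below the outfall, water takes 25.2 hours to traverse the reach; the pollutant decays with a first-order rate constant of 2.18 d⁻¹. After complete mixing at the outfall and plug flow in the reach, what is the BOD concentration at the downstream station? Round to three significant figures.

Mixed concentration C = ΣQC/ΣQ = (186.0·1.500 + 26.50·58.30) / 212.5 = 1824/212.5 = 8.583 mg/L.
First-order decay: C = 8.583·exp(−k·t) = 8.583·0.1014 = 0.8701 mg/L.

0.870 mg/L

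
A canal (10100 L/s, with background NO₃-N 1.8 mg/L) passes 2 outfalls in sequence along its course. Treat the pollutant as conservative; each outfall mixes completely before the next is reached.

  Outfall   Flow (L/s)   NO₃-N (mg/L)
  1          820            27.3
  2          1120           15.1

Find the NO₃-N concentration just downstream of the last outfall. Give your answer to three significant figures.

4.77 mg/L

Below outfall 1: Q → 10920 L/s, C = (10100·1.800 + 820.0·27.30)/10920 = 3.715 mg/L.
Below outfall 2: Q → 12040 L/s, C = (10920·3.715 + 1120·15.10)/12040 = 4.774 mg/L.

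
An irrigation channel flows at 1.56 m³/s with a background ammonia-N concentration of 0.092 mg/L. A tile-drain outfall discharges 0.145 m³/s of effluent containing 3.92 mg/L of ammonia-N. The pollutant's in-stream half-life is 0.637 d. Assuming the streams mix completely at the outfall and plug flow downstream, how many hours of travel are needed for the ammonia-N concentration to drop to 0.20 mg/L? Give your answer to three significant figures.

16.2 h

Flow-weighted average: C = (1.560·0.09200 + 0.1450·3.920) / 1.705 = 0.7119/1.705 = 0.4175 mg/L.
Half-life 0.637 d → k = ln 2 / 0.637 = 1.088 d⁻¹.
0.4175·exp(−k·t) = 0.20 → t = ln(0.4175/0.20)/k = 58450 s = 16.23 h.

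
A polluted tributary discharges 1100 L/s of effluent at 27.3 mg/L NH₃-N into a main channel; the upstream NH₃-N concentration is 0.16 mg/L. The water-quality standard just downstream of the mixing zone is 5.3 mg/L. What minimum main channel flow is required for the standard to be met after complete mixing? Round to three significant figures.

4710 L/s

Set C_mix = 5.3: (Q·0.1600 + 1100·27.30) / (Q + 1100) = 5.3
→ Q = 1100·(27.30 − 5.3)/(5.3 − 0.1600) = 4708 L/s.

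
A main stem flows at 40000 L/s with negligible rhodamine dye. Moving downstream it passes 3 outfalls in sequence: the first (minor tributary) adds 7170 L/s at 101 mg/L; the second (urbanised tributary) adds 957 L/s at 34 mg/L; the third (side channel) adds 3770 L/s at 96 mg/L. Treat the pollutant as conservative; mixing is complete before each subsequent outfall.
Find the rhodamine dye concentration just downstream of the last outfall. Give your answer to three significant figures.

Below outfall 1: Q → 47170 L/s, C = (40000·0 + 7170·101.0)/47170 = 15.35 mg/L.
Below outfall 2: Q → 48130 L/s, C = (47170·15.35 + 957.0·34.00)/48130 = 15.72 mg/L.
Below outfall 3: Q → 51900 L/s, C = (48130·15.72 + 3770·96.00)/51900 = 21.55 mg/L.

21.6 mg/L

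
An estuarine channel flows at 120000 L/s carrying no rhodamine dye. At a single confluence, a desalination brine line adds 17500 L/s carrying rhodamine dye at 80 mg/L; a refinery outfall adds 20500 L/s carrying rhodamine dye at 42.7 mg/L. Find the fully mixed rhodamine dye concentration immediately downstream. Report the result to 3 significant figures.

14.4 mg/L

Conservation of mass: C = (120000·0 + 17500·80.00 + 20500·42.70) / 158000 = 2275000/158000 = 14.40 mg/L.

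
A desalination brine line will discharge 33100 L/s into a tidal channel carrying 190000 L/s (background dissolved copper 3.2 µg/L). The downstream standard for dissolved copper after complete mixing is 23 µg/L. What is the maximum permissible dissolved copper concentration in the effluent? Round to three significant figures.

137 µg/L

At the limit, (Qr·Cr + Qe·Cₑ)/(Qr + Qe) = 23:
Cₑ = (223100·23 − 190000·3.200) / 33100 = 136.7 µg/L.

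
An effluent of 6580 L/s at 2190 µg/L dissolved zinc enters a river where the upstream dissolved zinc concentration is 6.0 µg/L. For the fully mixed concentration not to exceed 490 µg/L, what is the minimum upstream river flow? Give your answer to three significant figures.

Set C_mix = 490: (Q·6.000 + 6580·2190) / (Q + 6580) = 490
→ Q = 6580·(2190 − 490)/(490 − 6.000) = 23110 L/s.

23100 L/s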